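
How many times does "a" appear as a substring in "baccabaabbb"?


Searching for "a" in "baccabaabbb"
Scanning each position:
  Position 0: "b" => no
  Position 1: "a" => MATCH
  Position 2: "c" => no
  Position 3: "c" => no
  Position 4: "a" => MATCH
  Position 5: "b" => no
  Position 6: "a" => MATCH
  Position 7: "a" => MATCH
  Position 8: "b" => no
  Position 9: "b" => no
  Position 10: "b" => no
Total occurrences: 4

4


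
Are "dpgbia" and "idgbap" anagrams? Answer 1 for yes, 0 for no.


Strings: "dpgbia", "idgbap"
Sorted first:  abdgip
Sorted second: abdgip
Sorted forms match => anagrams

1


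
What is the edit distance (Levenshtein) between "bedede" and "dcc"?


Computing edit distance: "bedede" -> "dcc"
DP table:
           d    c    c
      0    1    2    3
  b   1    1    2    3
  e   2    2    2    3
  d   3    2    3    3
  e   4    3    3    4
  d   5    4    4    4
  e   6    5    5    5
Edit distance = dp[6][3] = 5

5


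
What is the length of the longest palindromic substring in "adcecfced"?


Input: "adcecfced"
Checking substrings for palindromes:
  [3:8] "ecfce" (len 5) => palindrome
  [2:5] "cec" (len 3) => palindrome
  [4:7] "cfc" (len 3) => palindrome
Longest palindromic substring: "ecfce" with length 5

5


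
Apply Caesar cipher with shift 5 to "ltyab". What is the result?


Caesar cipher: shift "ltyab" by 5
  'l' (pos 11) + 5 = pos 16 = 'q'
  't' (pos 19) + 5 = pos 24 = 'y'
  'y' (pos 24) + 5 = pos 3 = 'd'
  'a' (pos 0) + 5 = pos 5 = 'f'
  'b' (pos 1) + 5 = pos 6 = 'g'
Result: qydfg

qydfg


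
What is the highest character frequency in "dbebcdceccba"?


Input: dbebcdceccba
Character counts:
  'a': 1
  'b': 3
  'c': 4
  'd': 2
  'e': 2
Maximum frequency: 4

4


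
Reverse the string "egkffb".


Input: egkffb
Reading characters right to left:
  Position 5: 'b'
  Position 4: 'f'
  Position 3: 'f'
  Position 2: 'k'
  Position 1: 'g'
  Position 0: 'e'
Reversed: bffkge

bffkge


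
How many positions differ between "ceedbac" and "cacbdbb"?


Comparing "ceedbac" and "cacbdbb" position by position:
  Position 0: 'c' vs 'c' => same
  Position 1: 'e' vs 'a' => DIFFER
  Position 2: 'e' vs 'c' => DIFFER
  Position 3: 'd' vs 'b' => DIFFER
  Position 4: 'b' vs 'd' => DIFFER
  Position 5: 'a' vs 'b' => DIFFER
  Position 6: 'c' vs 'b' => DIFFER
Positions that differ: 6

6


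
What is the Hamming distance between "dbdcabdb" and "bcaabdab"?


Comparing "dbdcabdb" and "bcaabdab" position by position:
  Position 0: 'd' vs 'b' => differ
  Position 1: 'b' vs 'c' => differ
  Position 2: 'd' vs 'a' => differ
  Position 3: 'c' vs 'a' => differ
  Position 4: 'a' vs 'b' => differ
  Position 5: 'b' vs 'd' => differ
  Position 6: 'd' vs 'a' => differ
  Position 7: 'b' vs 'b' => same
Total differences (Hamming distance): 7

7


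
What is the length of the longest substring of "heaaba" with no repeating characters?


Input: "heaaba"
Sliding window (track last position of each char):
  Position 0 ('h'): window [0,0] length 1 -- new best
  Position 1 ('e'): window [0,1] length 2 -- new best
  Position 2 ('a'): window [0,2] length 3 -- new best
  Position 3 ('a'): repeat (last at 2), move window start to 3
  Position 3 ('a'): window [3,3] length 1
  Position 4 ('b'): window [3,4] length 2
  Position 5 ('a'): repeat (last at 3), move window start to 4
  Position 5 ('a'): window [4,5] length 2
Longest substring with no repeats: "hea" with length 3

3


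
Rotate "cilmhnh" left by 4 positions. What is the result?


Input: "cilmhnh", rotate left by 4
First 4 characters: "cilm"
Remaining characters: "hnh"
Concatenate remaining + first: "hnh" + "cilm" = "hnhcilm"

hnhcilm


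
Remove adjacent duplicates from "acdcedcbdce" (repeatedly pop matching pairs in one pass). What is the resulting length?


Input: acdcedcbdce
Stack-based adjacent duplicate removal:
  Read 'a': push. Stack: a
  Read 'c': push. Stack: ac
  Read 'd': push. Stack: acd
  Read 'c': push. Stack: acdc
  Read 'e': push. Stack: acdce
  Read 'd': push. Stack: acdced
  Read 'c': push. Stack: acdcedc
  Read 'b': push. Stack: acdcedcb
  Read 'd': push. Stack: acdcedcbd
  Read 'c': push. Stack: acdcedcbdc
  Read 'e': push. Stack: acdcedcbdce
Final stack: "acdcedcbdce" (length 11)

11


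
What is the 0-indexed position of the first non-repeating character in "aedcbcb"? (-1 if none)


Input: aedcbcb
Character frequencies:
  'a': 1
  'b': 2
  'c': 2
  'd': 1
  'e': 1
Scanning left to right for freq == 1:
  Position 0 ('a'): unique! => answer = 0

0


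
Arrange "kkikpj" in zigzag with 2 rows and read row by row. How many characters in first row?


Zigzag "kkikpj" into 2 rows:
Placing characters:
  'k' => row 0
  'k' => row 1
  'i' => row 0
  'k' => row 1
  'p' => row 0
  'j' => row 1
Rows:
  Row 0: "kip"
  Row 1: "kkj"
First row length: 3

3


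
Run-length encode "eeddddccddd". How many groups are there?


Input: eeddddccddd
Scanning for consecutive runs:
  Group 1: 'e' x 2 (positions 0-1)
  Group 2: 'd' x 4 (positions 2-5)
  Group 3: 'c' x 2 (positions 6-7)
  Group 4: 'd' x 3 (positions 8-10)
Total groups: 4

4


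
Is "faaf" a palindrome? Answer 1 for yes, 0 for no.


Input: faaf
Reversed: faaf
  Compare pos 0 ('f') with pos 3 ('f'): match
  Compare pos 1 ('a') with pos 2 ('a'): match
Result: palindrome

1


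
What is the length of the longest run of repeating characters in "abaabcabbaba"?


Input: "abaabcabbaba"
Scanning for longest run:
  Position 1 ('b'): new char, reset run to 1
  Position 2 ('a'): new char, reset run to 1
  Position 3 ('a'): continues run of 'a', length=2
  Position 4 ('b'): new char, reset run to 1
  Position 5 ('c'): new char, reset run to 1
  Position 6 ('a'): new char, reset run to 1
  Position 7 ('b'): new char, reset run to 1
  Position 8 ('b'): continues run of 'b', length=2
  Position 9 ('a'): new char, reset run to 1
  Position 10 ('b'): new char, reset run to 1
  Position 11 ('a'): new char, reset run to 1
Longest run: 'a' with length 2

2


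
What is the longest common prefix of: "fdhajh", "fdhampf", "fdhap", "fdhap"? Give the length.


Words: fdhajh, fdhampf, fdhap, fdhap
  Position 0: all 'f' => match
  Position 1: all 'd' => match
  Position 2: all 'h' => match
  Position 3: all 'a' => match
  Position 4: ('j', 'm', 'p', 'p') => mismatch, stop
LCP = "fdha" (length 4)

4


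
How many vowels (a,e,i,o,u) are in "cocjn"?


Input: cocjn
Checking each character:
  'c' at position 0: consonant
  'o' at position 1: vowel (running total: 1)
  'c' at position 2: consonant
  'j' at position 3: consonant
  'n' at position 4: consonant
Total vowels: 1

1


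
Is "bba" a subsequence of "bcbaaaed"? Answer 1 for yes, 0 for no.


Check if "bba" is a subsequence of "bcbaaaed"
Greedy scan:
  Position 0 ('b'): matches sub[0] = 'b'
  Position 1 ('c'): no match needed
  Position 2 ('b'): matches sub[1] = 'b'
  Position 3 ('a'): matches sub[2] = 'a'
  Position 4 ('a'): no match needed
  Position 5 ('a'): no match needed
  Position 6 ('e'): no match needed
  Position 7 ('d'): no match needed
All 3 characters matched => is a subsequence

1


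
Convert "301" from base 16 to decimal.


Input: "301" in base 16
Positional expansion:
  Digit '3' (value 3) x 16^2 = 768
  Digit '0' (value 0) x 16^1 = 0
  Digit '1' (value 1) x 16^0 = 1
Sum = 769

769


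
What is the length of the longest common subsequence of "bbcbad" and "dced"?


LCS of "bbcbad" and "dced"
DP table:
           d    c    e    d
      0    0    0    0    0
  b   0    0    0    0    0
  b   0    0    0    0    0
  c   0    0    1    1    1
  b   0    0    1    1    1
  a   0    0    1    1    1
  d   0    1    1    1    2
LCS length = dp[6][4] = 2

2


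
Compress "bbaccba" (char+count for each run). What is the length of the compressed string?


Input: bbaccba
Runs:
  'b' x 2 => "b2"
  'a' x 1 => "a1"
  'c' x 2 => "c2"
  'b' x 1 => "b1"
  'a' x 1 => "a1"
Compressed: "b2a1c2b1a1"
Compressed length: 10

10


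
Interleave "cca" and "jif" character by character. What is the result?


Interleaving "cca" and "jif":
  Position 0: 'c' from first, 'j' from second => "cj"
  Position 1: 'c' from first, 'i' from second => "ci"
  Position 2: 'a' from first, 'f' from second => "af"
Result: cjciaf

cjciaf


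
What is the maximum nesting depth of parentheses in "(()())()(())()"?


Input: "(()())()(())()"
Tracking depth:
  Position 0 '(': depth becomes 1
  Position 1 '(': depth becomes 2
  Position 2 ')': depth becomes 1
  Position 3 '(': depth becomes 2
  Position 4 ')': depth becomes 1
  Position 5 ')': depth becomes 0
  Position 6 '(': depth becomes 1
  Position 7 ')': depth becomes 0
  Position 8 '(': depth becomes 1
  Position 9 '(': depth becomes 2
  Position 10 ')': depth becomes 1
  Position 11 ')': depth becomes 0
  Position 12 '(': depth becomes 1
  Position 13 ')': depth becomes 0
Maximum depth reached: 2

2


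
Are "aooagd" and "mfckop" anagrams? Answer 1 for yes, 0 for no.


Strings: "aooagd", "mfckop"
Sorted first:  aadgoo
Sorted second: cfkmop
Differ at position 0: 'a' vs 'c' => not anagrams

0


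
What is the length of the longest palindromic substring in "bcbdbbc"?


Input: "bcbdbbc"
Checking substrings for palindromes:
  [0:3] "bcb" (len 3) => palindrome
  [2:5] "bdb" (len 3) => palindrome
  [4:6] "bb" (len 2) => palindrome
Longest palindromic substring: "bcb" with length 3

3


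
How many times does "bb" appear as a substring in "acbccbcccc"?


Searching for "bb" in "acbccbcccc"
Scanning each position:
  Position 0: "ac" => no
  Position 1: "cb" => no
  Position 2: "bc" => no
  Position 3: "cc" => no
  Position 4: "cb" => no
  Position 5: "bc" => no
  Position 6: "cc" => no
  Position 7: "cc" => no
  Position 8: "cc" => no
Total occurrences: 0

0


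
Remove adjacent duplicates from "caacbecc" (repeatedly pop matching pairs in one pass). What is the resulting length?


Input: caacbecc
Stack-based adjacent duplicate removal:
  Read 'c': push. Stack: c
  Read 'a': push. Stack: ca
  Read 'a': matches stack top 'a' => pop. Stack: c
  Read 'c': matches stack top 'c' => pop. Stack: (empty)
  Read 'b': push. Stack: b
  Read 'e': push. Stack: be
  Read 'c': push. Stack: bec
  Read 'c': matches stack top 'c' => pop. Stack: be
Final stack: "be" (length 2)

2


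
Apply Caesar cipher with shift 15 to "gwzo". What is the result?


Caesar cipher: shift "gwzo" by 15
  'g' (pos 6) + 15 = pos 21 = 'v'
  'w' (pos 22) + 15 = pos 11 = 'l'
  'z' (pos 25) + 15 = pos 14 = 'o'
  'o' (pos 14) + 15 = pos 3 = 'd'
Result: vlod

vlod


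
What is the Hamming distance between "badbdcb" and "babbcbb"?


Comparing "badbdcb" and "babbcbb" position by position:
  Position 0: 'b' vs 'b' => same
  Position 1: 'a' vs 'a' => same
  Position 2: 'd' vs 'b' => differ
  Position 3: 'b' vs 'b' => same
  Position 4: 'd' vs 'c' => differ
  Position 5: 'c' vs 'b' => differ
  Position 6: 'b' vs 'b' => same
Total differences (Hamming distance): 3

3


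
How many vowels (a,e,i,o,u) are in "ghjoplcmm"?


Input: ghjoplcmm
Checking each character:
  'g' at position 0: consonant
  'h' at position 1: consonant
  'j' at position 2: consonant
  'o' at position 3: vowel (running total: 1)
  'p' at position 4: consonant
  'l' at position 5: consonant
  'c' at position 6: consonant
  'm' at position 7: consonant
  'm' at position 8: consonant
Total vowels: 1

1


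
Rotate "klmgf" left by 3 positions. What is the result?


Input: "klmgf", rotate left by 3
First 3 characters: "klm"
Remaining characters: "gf"
Concatenate remaining + first: "gf" + "klm" = "gfklm"

gfklm


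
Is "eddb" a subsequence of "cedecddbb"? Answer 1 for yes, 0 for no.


Check if "eddb" is a subsequence of "cedecddbb"
Greedy scan:
  Position 0 ('c'): no match needed
  Position 1 ('e'): matches sub[0] = 'e'
  Position 2 ('d'): matches sub[1] = 'd'
  Position 3 ('e'): no match needed
  Position 4 ('c'): no match needed
  Position 5 ('d'): matches sub[2] = 'd'
  Position 6 ('d'): no match needed
  Position 7 ('b'): matches sub[3] = 'b'
  Position 8 ('b'): no match needed
All 4 characters matched => is a subsequence

1


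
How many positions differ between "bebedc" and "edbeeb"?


Comparing "bebedc" and "edbeeb" position by position:
  Position 0: 'b' vs 'e' => DIFFER
  Position 1: 'e' vs 'd' => DIFFER
  Position 2: 'b' vs 'b' => same
  Position 3: 'e' vs 'e' => same
  Position 4: 'd' vs 'e' => DIFFER
  Position 5: 'c' vs 'b' => DIFFER
Positions that differ: 4

4


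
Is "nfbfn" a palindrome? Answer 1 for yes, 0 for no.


Input: nfbfn
Reversed: nfbfn
  Compare pos 0 ('n') with pos 4 ('n'): match
  Compare pos 1 ('f') with pos 3 ('f'): match
Result: palindrome

1


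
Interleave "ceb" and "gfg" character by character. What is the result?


Interleaving "ceb" and "gfg":
  Position 0: 'c' from first, 'g' from second => "cg"
  Position 1: 'e' from first, 'f' from second => "ef"
  Position 2: 'b' from first, 'g' from second => "bg"
Result: cgefbg

cgefbg


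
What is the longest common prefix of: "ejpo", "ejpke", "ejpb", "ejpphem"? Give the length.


Words: ejpo, ejpke, ejpb, ejpphem
  Position 0: all 'e' => match
  Position 1: all 'j' => match
  Position 2: all 'p' => match
  Position 3: ('o', 'k', 'b', 'p') => mismatch, stop
LCP = "ejp" (length 3)

3


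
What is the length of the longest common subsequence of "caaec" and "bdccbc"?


LCS of "caaec" and "bdccbc"
DP table:
           b    d    c    c    b    c
      0    0    0    0    0    0    0
  c   0    0    0    1    1    1    1
  a   0    0    0    1    1    1    1
  a   0    0    0    1    1    1    1
  e   0    0    0    1    1    1    1
  c   0    0    0    1    2    2    2
LCS length = dp[5][6] = 2

2


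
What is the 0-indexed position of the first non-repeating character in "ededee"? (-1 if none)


Input: ededee
Character frequencies:
  'd': 2
  'e': 4
Scanning left to right for freq == 1:
  Position 0 ('e'): freq=4, skip
  Position 1 ('d'): freq=2, skip
  Position 2 ('e'): freq=4, skip
  Position 3 ('d'): freq=2, skip
  Position 4 ('e'): freq=4, skip
  Position 5 ('e'): freq=4, skip
  No unique character found => answer = -1

-1


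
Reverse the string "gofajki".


Input: gofajki
Reading characters right to left:
  Position 6: 'i'
  Position 5: 'k'
  Position 4: 'j'
  Position 3: 'a'
  Position 2: 'f'
  Position 1: 'o'
  Position 0: 'g'
Reversed: ikjafog

ikjafog


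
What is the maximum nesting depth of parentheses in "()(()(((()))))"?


Input: "()(()(((()))))"
Tracking depth:
  Position 0 '(': depth becomes 1
  Position 1 ')': depth becomes 0
  Position 2 '(': depth becomes 1
  Position 3 '(': depth becomes 2
  Position 4 ')': depth becomes 1
  Position 5 '(': depth becomes 2
  Position 6 '(': depth becomes 3
  Position 7 '(': depth becomes 4
  Position 8 '(': depth becomes 5
  Position 9 ')': depth becomes 4
  Position 10 ')': depth becomes 3
  Position 11 ')': depth becomes 2
  Position 12 ')': depth becomes 1
  Position 13 ')': depth becomes 0
Maximum depth reached: 5

5


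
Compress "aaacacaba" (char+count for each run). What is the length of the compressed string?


Input: aaacacaba
Runs:
  'a' x 3 => "a3"
  'c' x 1 => "c1"
  'a' x 1 => "a1"
  'c' x 1 => "c1"
  'a' x 1 => "a1"
  'b' x 1 => "b1"
  'a' x 1 => "a1"
Compressed: "a3c1a1c1a1b1a1"
Compressed length: 14

14


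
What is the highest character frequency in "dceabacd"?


Input: dceabacd
Character counts:
  'a': 2
  'b': 1
  'c': 2
  'd': 2
  'e': 1
Maximum frequency: 2

2


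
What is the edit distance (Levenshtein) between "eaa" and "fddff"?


Computing edit distance: "eaa" -> "fddff"
DP table:
           f    d    d    f    f
      0    1    2    3    4    5
  e   1    1    2    3    4    5
  a   2    2    2    3    4    5
  a   3    3    3    3    4    5
Edit distance = dp[3][5] = 5

5


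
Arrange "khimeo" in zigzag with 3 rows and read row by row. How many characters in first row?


Zigzag "khimeo" into 3 rows:
Placing characters:
  'k' => row 0
  'h' => row 1
  'i' => row 2
  'm' => row 1
  'e' => row 0
  'o' => row 1
Rows:
  Row 0: "ke"
  Row 1: "hmo"
  Row 2: "i"
First row length: 2

2


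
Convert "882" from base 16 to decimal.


Input: "882" in base 16
Positional expansion:
  Digit '8' (value 8) x 16^2 = 2048
  Digit '8' (value 8) x 16^1 = 128
  Digit '2' (value 2) x 16^0 = 2
Sum = 2178

2178


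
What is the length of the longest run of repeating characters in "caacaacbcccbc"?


Input: "caacaacbcccbc"
Scanning for longest run:
  Position 1 ('a'): new char, reset run to 1
  Position 2 ('a'): continues run of 'a', length=2
  Position 3 ('c'): new char, reset run to 1
  Position 4 ('a'): new char, reset run to 1
  Position 5 ('a'): continues run of 'a', length=2
  Position 6 ('c'): new char, reset run to 1
  Position 7 ('b'): new char, reset run to 1
  Position 8 ('c'): new char, reset run to 1
  Position 9 ('c'): continues run of 'c', length=2
  Position 10 ('c'): continues run of 'c', length=3
  Position 11 ('b'): new char, reset run to 1
  Position 12 ('c'): new char, reset run to 1
Longest run: 'c' with length 3

3


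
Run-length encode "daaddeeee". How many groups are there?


Input: daaddeeee
Scanning for consecutive runs:
  Group 1: 'd' x 1 (positions 0-0)
  Group 2: 'a' x 2 (positions 1-2)
  Group 3: 'd' x 2 (positions 3-4)
  Group 4: 'e' x 4 (positions 5-8)
Total groups: 4

4


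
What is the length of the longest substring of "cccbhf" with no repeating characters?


Input: "cccbhf"
Sliding window (track last position of each char):
  Position 0 ('c'): window [0,0] length 1 -- new best
  Position 1 ('c'): repeat (last at 0), move window start to 1
  Position 1 ('c'): window [1,1] length 1
  Position 2 ('c'): repeat (last at 1), move window start to 2
  Position 2 ('c'): window [2,2] length 1
  Position 3 ('b'): window [2,3] length 2 -- new best
  Position 4 ('h'): window [2,4] length 3 -- new best
  Position 5 ('f'): window [2,5] length 4 -- new best
Longest substring with no repeats: "cbhf" with length 4

4


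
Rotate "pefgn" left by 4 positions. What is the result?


Input: "pefgn", rotate left by 4
First 4 characters: "pefg"
Remaining characters: "n"
Concatenate remaining + first: "n" + "pefg" = "npefg"

npefg


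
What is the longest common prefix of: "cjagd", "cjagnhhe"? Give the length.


Words: cjagd, cjagnhhe
  Position 0: all 'c' => match
  Position 1: all 'j' => match
  Position 2: all 'a' => match
  Position 3: all 'g' => match
  Position 4: ('d', 'n') => mismatch, stop
LCP = "cjag" (length 4)

4


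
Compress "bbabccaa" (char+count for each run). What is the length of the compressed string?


Input: bbabccaa
Runs:
  'b' x 2 => "b2"
  'a' x 1 => "a1"
  'b' x 1 => "b1"
  'c' x 2 => "c2"
  'a' x 2 => "a2"
Compressed: "b2a1b1c2a2"
Compressed length: 10

10


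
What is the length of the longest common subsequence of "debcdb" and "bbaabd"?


LCS of "debcdb" and "bbaabd"
DP table:
           b    b    a    a    b    d
      0    0    0    0    0    0    0
  d   0    0    0    0    0    0    1
  e   0    0    0    0    0    0    1
  b   0    1    1    1    1    1    1
  c   0    1    1    1    1    1    1
  d   0    1    1    1    1    1    2
  b   0    1    2    2    2    2    2
LCS length = dp[6][6] = 2

2


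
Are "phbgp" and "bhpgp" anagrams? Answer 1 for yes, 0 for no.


Strings: "phbgp", "bhpgp"
Sorted first:  bghpp
Sorted second: bghpp
Sorted forms match => anagrams

1


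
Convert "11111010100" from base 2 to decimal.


Input: "11111010100" in base 2
Positional expansion:
  Digit '1' (value 1) x 2^10 = 1024
  Digit '1' (value 1) x 2^9 = 512
  Digit '1' (value 1) x 2^8 = 256
  Digit '1' (value 1) x 2^7 = 128
  Digit '1' (value 1) x 2^6 = 64
  Digit '0' (value 0) x 2^5 = 0
  Digit '1' (value 1) x 2^4 = 16
  Digit '0' (value 0) x 2^3 = 0
  Digit '1' (value 1) x 2^2 = 4
  Digit '0' (value 0) x 2^1 = 0
  Digit '0' (value 0) x 2^0 = 0
Sum = 2004

2004


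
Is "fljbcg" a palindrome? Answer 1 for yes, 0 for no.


Input: fljbcg
Reversed: gcbjlf
  Compare pos 0 ('f') with pos 5 ('g'): MISMATCH
  Compare pos 1 ('l') with pos 4 ('c'): MISMATCH
  Compare pos 2 ('j') with pos 3 ('b'): MISMATCH
Result: not a palindrome

0


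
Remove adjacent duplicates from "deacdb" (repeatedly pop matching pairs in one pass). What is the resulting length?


Input: deacdb
Stack-based adjacent duplicate removal:
  Read 'd': push. Stack: d
  Read 'e': push. Stack: de
  Read 'a': push. Stack: dea
  Read 'c': push. Stack: deac
  Read 'd': push. Stack: deacd
  Read 'b': push. Stack: deacdb
Final stack: "deacdb" (length 6)

6


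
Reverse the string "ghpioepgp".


Input: ghpioepgp
Reading characters right to left:
  Position 8: 'p'
  Position 7: 'g'
  Position 6: 'p'
  Position 5: 'e'
  Position 4: 'o'
  Position 3: 'i'
  Position 2: 'p'
  Position 1: 'h'
  Position 0: 'g'
Reversed: pgpeoiphg

pgpeoiphg


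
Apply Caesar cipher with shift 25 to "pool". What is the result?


Caesar cipher: shift "pool" by 25
  'p' (pos 15) + 25 = pos 14 = 'o'
  'o' (pos 14) + 25 = pos 13 = 'n'
  'o' (pos 14) + 25 = pos 13 = 'n'
  'l' (pos 11) + 25 = pos 10 = 'k'
Result: onnk

onnk


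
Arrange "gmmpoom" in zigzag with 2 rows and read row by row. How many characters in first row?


Zigzag "gmmpoom" into 2 rows:
Placing characters:
  'g' => row 0
  'm' => row 1
  'm' => row 0
  'p' => row 1
  'o' => row 0
  'o' => row 1
  'm' => row 0
Rows:
  Row 0: "gmom"
  Row 1: "mpo"
First row length: 4

4


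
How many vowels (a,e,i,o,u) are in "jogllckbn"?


Input: jogllckbn
Checking each character:
  'j' at position 0: consonant
  'o' at position 1: vowel (running total: 1)
  'g' at position 2: consonant
  'l' at position 3: consonant
  'l' at position 4: consonant
  'c' at position 5: consonant
  'k' at position 6: consonant
  'b' at position 7: consonant
  'n' at position 8: consonant
Total vowels: 1

1


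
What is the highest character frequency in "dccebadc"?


Input: dccebadc
Character counts:
  'a': 1
  'b': 1
  'c': 3
  'd': 2
  'e': 1
Maximum frequency: 3

3


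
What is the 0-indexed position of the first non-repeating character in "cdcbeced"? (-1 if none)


Input: cdcbeced
Character frequencies:
  'b': 1
  'c': 3
  'd': 2
  'e': 2
Scanning left to right for freq == 1:
  Position 0 ('c'): freq=3, skip
  Position 1 ('d'): freq=2, skip
  Position 2 ('c'): freq=3, skip
  Position 3 ('b'): unique! => answer = 3

3


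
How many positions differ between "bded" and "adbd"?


Comparing "bded" and "adbd" position by position:
  Position 0: 'b' vs 'a' => DIFFER
  Position 1: 'd' vs 'd' => same
  Position 2: 'e' vs 'b' => DIFFER
  Position 3: 'd' vs 'd' => same
Positions that differ: 2

2


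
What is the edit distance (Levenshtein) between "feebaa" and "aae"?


Computing edit distance: "feebaa" -> "aae"
DP table:
           a    a    e
      0    1    2    3
  f   1    1    2    3
  e   2    2    2    2
  e   3    3    3    2
  b   4    4    4    3
  a   5    4    4    4
  a   6    5    4    5
Edit distance = dp[6][3] = 5

5


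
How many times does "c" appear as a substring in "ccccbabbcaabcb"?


Searching for "c" in "ccccbabbcaabcb"
Scanning each position:
  Position 0: "c" => MATCH
  Position 1: "c" => MATCH
  Position 2: "c" => MATCH
  Position 3: "c" => MATCH
  Position 4: "b" => no
  Position 5: "a" => no
  Position 6: "b" => no
  Position 7: "b" => no
  Position 8: "c" => MATCH
  Position 9: "a" => no
  Position 10: "a" => no
  Position 11: "b" => no
  Position 12: "c" => MATCH
  Position 13: "b" => no
Total occurrences: 6

6


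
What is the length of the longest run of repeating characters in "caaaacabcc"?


Input: "caaaacabcc"
Scanning for longest run:
  Position 1 ('a'): new char, reset run to 1
  Position 2 ('a'): continues run of 'a', length=2
  Position 3 ('a'): continues run of 'a', length=3
  Position 4 ('a'): continues run of 'a', length=4
  Position 5 ('c'): new char, reset run to 1
  Position 6 ('a'): new char, reset run to 1
  Position 7 ('b'): new char, reset run to 1
  Position 8 ('c'): new char, reset run to 1
  Position 9 ('c'): continues run of 'c', length=2
Longest run: 'a' with length 4

4


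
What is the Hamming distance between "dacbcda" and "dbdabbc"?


Comparing "dacbcda" and "dbdabbc" position by position:
  Position 0: 'd' vs 'd' => same
  Position 1: 'a' vs 'b' => differ
  Position 2: 'c' vs 'd' => differ
  Position 3: 'b' vs 'a' => differ
  Position 4: 'c' vs 'b' => differ
  Position 5: 'd' vs 'b' => differ
  Position 6: 'a' vs 'c' => differ
Total differences (Hamming distance): 6

6


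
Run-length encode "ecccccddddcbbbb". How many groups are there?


Input: ecccccddddcbbbb
Scanning for consecutive runs:
  Group 1: 'e' x 1 (positions 0-0)
  Group 2: 'c' x 5 (positions 1-5)
  Group 3: 'd' x 4 (positions 6-9)
  Group 4: 'c' x 1 (positions 10-10)
  Group 5: 'b' x 4 (positions 11-14)
Total groups: 5

5


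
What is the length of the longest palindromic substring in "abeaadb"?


Input: "abeaadb"
Checking substrings for palindromes:
  [3:5] "aa" (len 2) => palindrome
Longest palindromic substring: "aa" with length 2

2


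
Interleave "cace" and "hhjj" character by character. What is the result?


Interleaving "cace" and "hhjj":
  Position 0: 'c' from first, 'h' from second => "ch"
  Position 1: 'a' from first, 'h' from second => "ah"
  Position 2: 'c' from first, 'j' from second => "cj"
  Position 3: 'e' from first, 'j' from second => "ej"
Result: chahcjej

chahcjej


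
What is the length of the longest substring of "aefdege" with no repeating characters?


Input: "aefdege"
Sliding window (track last position of each char):
  Position 0 ('a'): window [0,0] length 1 -- new best
  Position 1 ('e'): window [0,1] length 2 -- new best
  Position 2 ('f'): window [0,2] length 3 -- new best
  Position 3 ('d'): window [0,3] length 4 -- new best
  Position 4 ('e'): repeat (last at 1), move window start to 2
  Position 4 ('e'): window [2,4] length 3
  Position 5 ('g'): window [2,5] length 4
  Position 6 ('e'): repeat (last at 4), move window start to 5
  Position 6 ('e'): window [5,6] length 2
Longest substring with no repeats: "aefd" with length 4

4


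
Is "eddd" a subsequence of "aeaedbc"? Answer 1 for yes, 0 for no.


Check if "eddd" is a subsequence of "aeaedbc"
Greedy scan:
  Position 0 ('a'): no match needed
  Position 1 ('e'): matches sub[0] = 'e'
  Position 2 ('a'): no match needed
  Position 3 ('e'): no match needed
  Position 4 ('d'): matches sub[1] = 'd'
  Position 5 ('b'): no match needed
  Position 6 ('c'): no match needed
Only matched 2/4 characters => not a subsequence

0


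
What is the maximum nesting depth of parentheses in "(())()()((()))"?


Input: "(())()()((()))"
Tracking depth:
  Position 0 '(': depth becomes 1
  Position 1 '(': depth becomes 2
  Position 2 ')': depth becomes 1
  Position 3 ')': depth becomes 0
  Position 4 '(': depth becomes 1
  Position 5 ')': depth becomes 0
  Position 6 '(': depth becomes 1
  Position 7 ')': depth becomes 0
  Position 8 '(': depth becomes 1
  Position 9 '(': depth becomes 2
  Position 10 '(': depth becomes 3
  Position 11 ')': depth becomes 2
  Position 12 ')': depth becomes 1
  Position 13 ')': depth becomes 0
Maximum depth reached: 3

3


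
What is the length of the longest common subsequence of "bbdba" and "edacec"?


LCS of "bbdba" and "edacec"
DP table:
           e    d    a    c    e    c
      0    0    0    0    0    0    0
  b   0    0    0    0    0    0    0
  b   0    0    0    0    0    0    0
  d   0    0    1    1    1    1    1
  b   0    0    1    1    1    1    1
  a   0    0    1    2    2    2    2
LCS length = dp[5][6] = 2

2


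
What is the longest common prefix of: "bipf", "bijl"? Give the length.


Words: bipf, bijl
  Position 0: all 'b' => match
  Position 1: all 'i' => match
  Position 2: ('p', 'j') => mismatch, stop
LCP = "bi" (length 2)

2


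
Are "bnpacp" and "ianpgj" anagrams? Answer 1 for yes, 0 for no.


Strings: "bnpacp", "ianpgj"
Sorted first:  abcnpp
Sorted second: agijnp
Differ at position 1: 'b' vs 'g' => not anagrams

0


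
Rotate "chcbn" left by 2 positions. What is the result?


Input: "chcbn", rotate left by 2
First 2 characters: "ch"
Remaining characters: "cbn"
Concatenate remaining + first: "cbn" + "ch" = "cbnch"

cbnch


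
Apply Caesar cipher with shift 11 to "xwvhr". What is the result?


Caesar cipher: shift "xwvhr" by 11
  'x' (pos 23) + 11 = pos 8 = 'i'
  'w' (pos 22) + 11 = pos 7 = 'h'
  'v' (pos 21) + 11 = pos 6 = 'g'
  'h' (pos 7) + 11 = pos 18 = 's'
  'r' (pos 17) + 11 = pos 2 = 'c'
Result: ihgsc

ihgsc


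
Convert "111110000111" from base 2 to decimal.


Input: "111110000111" in base 2
Positional expansion:
  Digit '1' (value 1) x 2^11 = 2048
  Digit '1' (value 1) x 2^10 = 1024
  Digit '1' (value 1) x 2^9 = 512
  Digit '1' (value 1) x 2^8 = 256
  Digit '1' (value 1) x 2^7 = 128
  Digit '0' (value 0) x 2^6 = 0
  Digit '0' (value 0) x 2^5 = 0
  Digit '0' (value 0) x 2^4 = 0
  Digit '0' (value 0) x 2^3 = 0
  Digit '1' (value 1) x 2^2 = 4
  Digit '1' (value 1) x 2^1 = 2
  Digit '1' (value 1) x 2^0 = 1
Sum = 3975

3975


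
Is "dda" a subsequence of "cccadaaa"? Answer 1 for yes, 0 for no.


Check if "dda" is a subsequence of "cccadaaa"
Greedy scan:
  Position 0 ('c'): no match needed
  Position 1 ('c'): no match needed
  Position 2 ('c'): no match needed
  Position 3 ('a'): no match needed
  Position 4 ('d'): matches sub[0] = 'd'
  Position 5 ('a'): no match needed
  Position 6 ('a'): no match needed
  Position 7 ('a'): no match needed
Only matched 1/3 characters => not a subsequence

0


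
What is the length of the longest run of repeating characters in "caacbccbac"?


Input: "caacbccbac"
Scanning for longest run:
  Position 1 ('a'): new char, reset run to 1
  Position 2 ('a'): continues run of 'a', length=2
  Position 3 ('c'): new char, reset run to 1
  Position 4 ('b'): new char, reset run to 1
  Position 5 ('c'): new char, reset run to 1
  Position 6 ('c'): continues run of 'c', length=2
  Position 7 ('b'): new char, reset run to 1
  Position 8 ('a'): new char, reset run to 1
  Position 9 ('c'): new char, reset run to 1
Longest run: 'a' with length 2

2


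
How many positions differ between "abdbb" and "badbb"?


Comparing "abdbb" and "badbb" position by position:
  Position 0: 'a' vs 'b' => DIFFER
  Position 1: 'b' vs 'a' => DIFFER
  Position 2: 'd' vs 'd' => same
  Position 3: 'b' vs 'b' => same
  Position 4: 'b' vs 'b' => same
Positions that differ: 2

2


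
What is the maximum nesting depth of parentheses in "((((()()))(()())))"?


Input: "((((()()))(()())))"
Tracking depth:
  Position 0 '(': depth becomes 1
  Position 1 '(': depth becomes 2
  Position 2 '(': depth becomes 3
  Position 3 '(': depth becomes 4
  Position 4 '(': depth becomes 5
  Position 5 ')': depth becomes 4
  Position 6 '(': depth becomes 5
  Position 7 ')': depth becomes 4
  Position 8 ')': depth becomes 3
  Position 9 ')': depth becomes 2
  Position 10 '(': depth becomes 3
  Position 11 '(': depth becomes 4
  Position 12 ')': depth becomes 3
  Position 13 '(': depth becomes 4
  Position 14 ')': depth becomes 3
  Position 15 ')': depth becomes 2
  Position 16 ')': depth becomes 1
  Position 17 ')': depth becomes 0
Maximum depth reached: 5

5


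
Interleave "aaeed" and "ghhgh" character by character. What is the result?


Interleaving "aaeed" and "ghhgh":
  Position 0: 'a' from first, 'g' from second => "ag"
  Position 1: 'a' from first, 'h' from second => "ah"
  Position 2: 'e' from first, 'h' from second => "eh"
  Position 3: 'e' from first, 'g' from second => "eg"
  Position 4: 'd' from first, 'h' from second => "dh"
Result: agahehegdh

agahehegdh


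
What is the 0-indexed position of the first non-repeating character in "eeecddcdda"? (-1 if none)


Input: eeecddcdda
Character frequencies:
  'a': 1
  'c': 2
  'd': 4
  'e': 3
Scanning left to right for freq == 1:
  Position 0 ('e'): freq=3, skip
  Position 1 ('e'): freq=3, skip
  Position 2 ('e'): freq=3, skip
  Position 3 ('c'): freq=2, skip
  Position 4 ('d'): freq=4, skip
  Position 5 ('d'): freq=4, skip
  Position 6 ('c'): freq=2, skip
  Position 7 ('d'): freq=4, skip
  Position 8 ('d'): freq=4, skip
  Position 9 ('a'): unique! => answer = 9

9


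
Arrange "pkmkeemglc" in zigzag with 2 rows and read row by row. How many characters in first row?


Zigzag "pkmkeemglc" into 2 rows:
Placing characters:
  'p' => row 0
  'k' => row 1
  'm' => row 0
  'k' => row 1
  'e' => row 0
  'e' => row 1
  'm' => row 0
  'g' => row 1
  'l' => row 0
  'c' => row 1
Rows:
  Row 0: "pmeml"
  Row 1: "kkegc"
First row length: 5

5


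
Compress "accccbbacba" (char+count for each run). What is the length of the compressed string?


Input: accccbbacba
Runs:
  'a' x 1 => "a1"
  'c' x 4 => "c4"
  'b' x 2 => "b2"
  'a' x 1 => "a1"
  'c' x 1 => "c1"
  'b' x 1 => "b1"
  'a' x 1 => "a1"
Compressed: "a1c4b2a1c1b1a1"
Compressed length: 14

14


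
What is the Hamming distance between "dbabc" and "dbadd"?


Comparing "dbabc" and "dbadd" position by position:
  Position 0: 'd' vs 'd' => same
  Position 1: 'b' vs 'b' => same
  Position 2: 'a' vs 'a' => same
  Position 3: 'b' vs 'd' => differ
  Position 4: 'c' vs 'd' => differ
Total differences (Hamming distance): 2

2


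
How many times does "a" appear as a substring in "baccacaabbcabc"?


Searching for "a" in "baccacaabbcabc"
Scanning each position:
  Position 0: "b" => no
  Position 1: "a" => MATCH
  Position 2: "c" => no
  Position 3: "c" => no
  Position 4: "a" => MATCH
  Position 5: "c" => no
  Position 6: "a" => MATCH
  Position 7: "a" => MATCH
  Position 8: "b" => no
  Position 9: "b" => no
  Position 10: "c" => no
  Position 11: "a" => MATCH
  Position 12: "b" => no
  Position 13: "c" => no
Total occurrences: 5

5


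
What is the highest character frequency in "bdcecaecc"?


Input: bdcecaecc
Character counts:
  'a': 1
  'b': 1
  'c': 4
  'd': 1
  'e': 2
Maximum frequency: 4

4


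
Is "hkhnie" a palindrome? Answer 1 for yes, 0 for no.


Input: hkhnie
Reversed: einhkh
  Compare pos 0 ('h') with pos 5 ('e'): MISMATCH
  Compare pos 1 ('k') with pos 4 ('i'): MISMATCH
  Compare pos 2 ('h') with pos 3 ('n'): MISMATCH
Result: not a palindrome

0


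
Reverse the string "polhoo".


Input: polhoo
Reading characters right to left:
  Position 5: 'o'
  Position 4: 'o'
  Position 3: 'h'
  Position 2: 'l'
  Position 1: 'o'
  Position 0: 'p'
Reversed: oohlop

oohlop


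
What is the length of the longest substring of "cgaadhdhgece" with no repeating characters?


Input: "cgaadhdhgece"
Sliding window (track last position of each char):
  Position 0 ('c'): window [0,0] length 1 -- new best
  Position 1 ('g'): window [0,1] length 2 -- new best
  Position 2 ('a'): window [0,2] length 3 -- new best
  Position 3 ('a'): repeat (last at 2), move window start to 3
  Position 3 ('a'): window [3,3] length 1
  Position 4 ('d'): window [3,4] length 2
  Position 5 ('h'): window [3,5] length 3
  Position 6 ('d'): repeat (last at 4), move window start to 5
  Position 6 ('d'): window [5,6] length 2
  Position 7 ('h'): repeat (last at 5), move window start to 6
  Position 7 ('h'): window [6,7] length 2
  Position 8 ('g'): window [6,8] length 3
  Position 9 ('e'): window [6,9] length 4 -- new best
  Position 10 ('c'): window [6,10] length 5 -- new best
  Position 11 ('e'): repeat (last at 9), move window start to 10
  Position 11 ('e'): window [10,11] length 2
Longest substring with no repeats: "dhgec" with length 5

5


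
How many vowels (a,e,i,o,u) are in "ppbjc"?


Input: ppbjc
Checking each character:
  'p' at position 0: consonant
  'p' at position 1: consonant
  'b' at position 2: consonant
  'j' at position 3: consonant
  'c' at position 4: consonant
Total vowels: 0

0


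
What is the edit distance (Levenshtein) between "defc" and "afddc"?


Computing edit distance: "defc" -> "afddc"
DP table:
           a    f    d    d    c
      0    1    2    3    4    5
  d   1    1    2    2    3    4
  e   2    2    2    3    3    4
  f   3    3    2    3    4    4
  c   4    4    3    3    4    4
Edit distance = dp[4][5] = 4

4


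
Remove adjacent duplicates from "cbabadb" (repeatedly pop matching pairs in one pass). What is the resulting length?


Input: cbabadb
Stack-based adjacent duplicate removal:
  Read 'c': push. Stack: c
  Read 'b': push. Stack: cb
  Read 'a': push. Stack: cba
  Read 'b': push. Stack: cbab
  Read 'a': push. Stack: cbaba
  Read 'd': push. Stack: cbabad
  Read 'b': push. Stack: cbabadb
Final stack: "cbabadb" (length 7)

7


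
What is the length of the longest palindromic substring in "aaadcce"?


Input: "aaadcce"
Checking substrings for palindromes:
  [0:3] "aaa" (len 3) => palindrome
  [0:2] "aa" (len 2) => palindrome
  [1:3] "aa" (len 2) => palindrome
  [4:6] "cc" (len 2) => palindrome
Longest palindromic substring: "aaa" with length 3

3


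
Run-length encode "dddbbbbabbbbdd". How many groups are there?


Input: dddbbbbabbbbdd
Scanning for consecutive runs:
  Group 1: 'd' x 3 (positions 0-2)
  Group 2: 'b' x 4 (positions 3-6)
  Group 3: 'a' x 1 (positions 7-7)
  Group 4: 'b' x 4 (positions 8-11)
  Group 5: 'd' x 2 (positions 12-13)
Total groups: 5

5


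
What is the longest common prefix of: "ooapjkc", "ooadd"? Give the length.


Words: ooapjkc, ooadd
  Position 0: all 'o' => match
  Position 1: all 'o' => match
  Position 2: all 'a' => match
  Position 3: ('p', 'd') => mismatch, stop
LCP = "ooa" (length 3)

3


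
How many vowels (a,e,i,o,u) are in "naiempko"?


Input: naiempko
Checking each character:
  'n' at position 0: consonant
  'a' at position 1: vowel (running total: 1)
  'i' at position 2: vowel (running total: 2)
  'e' at position 3: vowel (running total: 3)
  'm' at position 4: consonant
  'p' at position 5: consonant
  'k' at position 6: consonant
  'o' at position 7: vowel (running total: 4)
Total vowels: 4

4


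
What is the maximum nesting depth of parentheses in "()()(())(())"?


Input: "()()(())(())"
Tracking depth:
  Position 0 '(': depth becomes 1
  Position 1 ')': depth becomes 0
  Position 2 '(': depth becomes 1
  Position 3 ')': depth becomes 0
  Position 4 '(': depth becomes 1
  Position 5 '(': depth becomes 2
  Position 6 ')': depth becomes 1
  Position 7 ')': depth becomes 0
  Position 8 '(': depth becomes 1
  Position 9 '(': depth becomes 2
  Position 10 ')': depth becomes 1
  Position 11 ')': depth becomes 0
Maximum depth reached: 2

2


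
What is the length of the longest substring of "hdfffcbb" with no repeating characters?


Input: "hdfffcbb"
Sliding window (track last position of each char):
  Position 0 ('h'): window [0,0] length 1 -- new best
  Position 1 ('d'): window [0,1] length 2 -- new best
  Position 2 ('f'): window [0,2] length 3 -- new best
  Position 3 ('f'): repeat (last at 2), move window start to 3
  Position 3 ('f'): window [3,3] length 1
  Position 4 ('f'): repeat (last at 3), move window start to 4
  Position 4 ('f'): window [4,4] length 1
  Position 5 ('c'): window [4,5] length 2
  Position 6 ('b'): window [4,6] length 3
  Position 7 ('b'): repeat (last at 6), move window start to 7
  Position 7 ('b'): window [7,7] length 1
Longest substring with no repeats: "hdf" with length 3

3


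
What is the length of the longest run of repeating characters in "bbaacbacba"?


Input: "bbaacbacba"
Scanning for longest run:
  Position 1 ('b'): continues run of 'b', length=2
  Position 2 ('a'): new char, reset run to 1
  Position 3 ('a'): continues run of 'a', length=2
  Position 4 ('c'): new char, reset run to 1
  Position 5 ('b'): new char, reset run to 1
  Position 6 ('a'): new char, reset run to 1
  Position 7 ('c'): new char, reset run to 1
  Position 8 ('b'): new char, reset run to 1
  Position 9 ('a'): new char, reset run to 1
Longest run: 'b' with length 2

2


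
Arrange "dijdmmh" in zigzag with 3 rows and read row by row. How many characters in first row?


Zigzag "dijdmmh" into 3 rows:
Placing characters:
  'd' => row 0
  'i' => row 1
  'j' => row 2
  'd' => row 1
  'm' => row 0
  'm' => row 1
  'h' => row 2
Rows:
  Row 0: "dm"
  Row 1: "idm"
  Row 2: "jh"
First row length: 2

2
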